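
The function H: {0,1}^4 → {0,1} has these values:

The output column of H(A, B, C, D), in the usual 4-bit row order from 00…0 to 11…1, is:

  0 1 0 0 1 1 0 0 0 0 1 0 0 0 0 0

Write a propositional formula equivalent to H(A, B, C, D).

H(A, B, C, D) = (((((¬A ∧ ¬B) ∧ ¬C) ∧ D) ∨ (((¬A ∧ B) ∧ ¬C) ∧ ¬D)) ∨ (((¬A ∧ B) ∧ ¬C) ∧ D)) ∨ (((A ∧ ¬B) ∧ C) ∧ ¬D)

H=1 on 4 inputs: (0,0,0,1), (0,1,0,0), (0,1,0,1), (1,0,1,0). Reading each as a conjunction of literals (¬A·¬B·¬C·D, ¬A·B·¬C·¬D, ¬A·B·¬C·D, A·¬B·C·¬D) and taking the OR gives the canonical DNF.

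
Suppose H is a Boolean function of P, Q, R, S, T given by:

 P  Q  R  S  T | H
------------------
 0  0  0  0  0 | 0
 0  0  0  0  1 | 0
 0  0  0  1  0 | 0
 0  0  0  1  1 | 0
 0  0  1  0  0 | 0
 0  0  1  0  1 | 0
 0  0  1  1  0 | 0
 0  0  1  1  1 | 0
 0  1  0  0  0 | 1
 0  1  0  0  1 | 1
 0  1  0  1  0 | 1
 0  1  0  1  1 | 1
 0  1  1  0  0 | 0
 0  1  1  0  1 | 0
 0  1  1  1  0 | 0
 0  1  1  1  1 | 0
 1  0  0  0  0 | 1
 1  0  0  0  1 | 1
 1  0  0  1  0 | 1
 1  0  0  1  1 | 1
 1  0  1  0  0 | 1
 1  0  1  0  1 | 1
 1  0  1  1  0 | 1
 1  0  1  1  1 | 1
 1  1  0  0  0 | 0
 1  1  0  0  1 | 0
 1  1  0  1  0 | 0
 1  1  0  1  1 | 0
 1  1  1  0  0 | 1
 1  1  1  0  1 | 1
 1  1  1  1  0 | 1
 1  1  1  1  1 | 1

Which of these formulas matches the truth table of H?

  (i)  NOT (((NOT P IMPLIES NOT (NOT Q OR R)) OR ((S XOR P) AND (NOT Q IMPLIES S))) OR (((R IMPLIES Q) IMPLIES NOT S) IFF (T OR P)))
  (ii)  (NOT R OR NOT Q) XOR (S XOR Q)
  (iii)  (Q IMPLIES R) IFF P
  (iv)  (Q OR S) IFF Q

iii

(i) disagrees with H on (0,0,0,0,0) (formula → 1, table → 0); rule it out.
(ii) disagrees with H on (0,0,0,0,0) (formula → 1, table → 0); rule it out.
(iv) disagrees with H on (0,0,0,0,0) (formula → 1, table → 0); rule it out.
That leaves (iii). Evaluating it on every row reproduces the table of H exactly.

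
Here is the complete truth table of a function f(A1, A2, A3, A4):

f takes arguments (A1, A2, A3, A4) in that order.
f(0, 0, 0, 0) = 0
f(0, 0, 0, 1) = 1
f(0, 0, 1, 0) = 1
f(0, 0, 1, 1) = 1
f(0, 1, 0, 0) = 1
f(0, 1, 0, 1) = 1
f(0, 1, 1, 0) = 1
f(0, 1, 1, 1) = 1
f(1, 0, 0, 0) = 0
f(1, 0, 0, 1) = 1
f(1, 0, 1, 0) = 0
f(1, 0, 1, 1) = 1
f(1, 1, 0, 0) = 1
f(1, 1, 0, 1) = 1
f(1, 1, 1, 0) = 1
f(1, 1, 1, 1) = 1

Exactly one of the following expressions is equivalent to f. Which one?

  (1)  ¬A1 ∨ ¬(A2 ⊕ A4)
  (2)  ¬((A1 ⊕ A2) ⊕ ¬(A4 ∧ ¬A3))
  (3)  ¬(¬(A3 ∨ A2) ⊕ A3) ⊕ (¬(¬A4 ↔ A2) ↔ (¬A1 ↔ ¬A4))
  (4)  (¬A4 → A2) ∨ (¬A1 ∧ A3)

4

(1): at (0,0,0,0) it gives 1, but f = 0 — eliminated.
(2): at (0,0,1,0) it gives 0, but f = 1 — eliminated.
(3): at (0,0,0,0) it gives 1, but f = 0 — eliminated.
That leaves (4). Evaluating it on every row reproduces the table of f exactly.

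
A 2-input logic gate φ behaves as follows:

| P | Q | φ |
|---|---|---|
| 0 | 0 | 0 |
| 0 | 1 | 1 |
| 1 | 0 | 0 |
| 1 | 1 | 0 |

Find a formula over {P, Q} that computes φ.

φ(P, Q) = P' · Q

Only row (0,1) gives 1. That row's minterm ¬P·Q is φ directly.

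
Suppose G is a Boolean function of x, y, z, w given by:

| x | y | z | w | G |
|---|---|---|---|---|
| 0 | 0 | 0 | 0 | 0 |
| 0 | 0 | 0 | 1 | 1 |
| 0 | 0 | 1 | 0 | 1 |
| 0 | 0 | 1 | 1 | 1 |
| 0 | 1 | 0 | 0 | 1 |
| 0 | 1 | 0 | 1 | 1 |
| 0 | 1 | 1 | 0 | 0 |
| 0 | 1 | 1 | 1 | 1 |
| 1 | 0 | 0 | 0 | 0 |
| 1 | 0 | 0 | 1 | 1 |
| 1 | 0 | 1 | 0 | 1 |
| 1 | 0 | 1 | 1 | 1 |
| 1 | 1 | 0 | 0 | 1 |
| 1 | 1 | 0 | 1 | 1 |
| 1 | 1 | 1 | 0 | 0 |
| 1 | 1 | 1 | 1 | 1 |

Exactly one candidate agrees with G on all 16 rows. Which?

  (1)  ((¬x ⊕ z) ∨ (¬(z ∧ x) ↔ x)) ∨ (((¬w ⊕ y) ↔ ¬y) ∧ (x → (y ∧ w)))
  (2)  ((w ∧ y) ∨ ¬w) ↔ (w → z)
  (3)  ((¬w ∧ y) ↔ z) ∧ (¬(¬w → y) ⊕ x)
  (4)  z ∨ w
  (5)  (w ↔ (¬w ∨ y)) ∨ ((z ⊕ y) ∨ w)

(1) disagrees with G on (0,0,0,0) (formula → 1, table → 0); rule it out.
(2) disagrees with G on (0,0,0,0) (formula → 1, table → 0); rule it out.
(3) disagrees with G on (0,0,0,0) (formula → 1, table → 0); rule it out.
(4) disagrees with G on (0,1,0,0) (formula → 0, table → 1); rule it out.
(5) is the remaining candidate, and it agrees with G on all 16 inputs.

5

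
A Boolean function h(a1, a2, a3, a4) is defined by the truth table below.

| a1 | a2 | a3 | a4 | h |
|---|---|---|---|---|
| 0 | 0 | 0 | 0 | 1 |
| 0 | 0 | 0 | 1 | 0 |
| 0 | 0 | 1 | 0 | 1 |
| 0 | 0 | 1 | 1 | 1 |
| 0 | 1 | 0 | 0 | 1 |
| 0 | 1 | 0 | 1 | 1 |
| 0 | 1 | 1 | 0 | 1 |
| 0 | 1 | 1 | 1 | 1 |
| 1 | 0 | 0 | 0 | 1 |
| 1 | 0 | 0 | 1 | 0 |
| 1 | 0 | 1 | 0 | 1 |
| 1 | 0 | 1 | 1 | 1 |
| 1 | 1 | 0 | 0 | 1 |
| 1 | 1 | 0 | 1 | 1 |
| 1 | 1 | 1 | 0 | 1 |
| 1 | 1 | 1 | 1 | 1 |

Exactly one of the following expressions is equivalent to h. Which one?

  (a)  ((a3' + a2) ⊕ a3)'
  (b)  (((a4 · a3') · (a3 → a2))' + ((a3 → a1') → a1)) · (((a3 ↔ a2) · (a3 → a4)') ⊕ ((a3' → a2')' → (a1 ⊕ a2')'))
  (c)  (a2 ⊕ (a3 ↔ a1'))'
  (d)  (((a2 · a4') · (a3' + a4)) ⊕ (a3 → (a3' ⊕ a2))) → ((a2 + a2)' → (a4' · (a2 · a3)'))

d

(a) fails at (0,0,0,0): the formula yields 0, h is 1.
(b) fails at (0,1,0,1): the formula yields 0, h is 1.
(c) fails at (0,0,0,1): the formula yields 1, h is 0.
That leaves (d). Evaluating it on every row reproduces the table of h exactly.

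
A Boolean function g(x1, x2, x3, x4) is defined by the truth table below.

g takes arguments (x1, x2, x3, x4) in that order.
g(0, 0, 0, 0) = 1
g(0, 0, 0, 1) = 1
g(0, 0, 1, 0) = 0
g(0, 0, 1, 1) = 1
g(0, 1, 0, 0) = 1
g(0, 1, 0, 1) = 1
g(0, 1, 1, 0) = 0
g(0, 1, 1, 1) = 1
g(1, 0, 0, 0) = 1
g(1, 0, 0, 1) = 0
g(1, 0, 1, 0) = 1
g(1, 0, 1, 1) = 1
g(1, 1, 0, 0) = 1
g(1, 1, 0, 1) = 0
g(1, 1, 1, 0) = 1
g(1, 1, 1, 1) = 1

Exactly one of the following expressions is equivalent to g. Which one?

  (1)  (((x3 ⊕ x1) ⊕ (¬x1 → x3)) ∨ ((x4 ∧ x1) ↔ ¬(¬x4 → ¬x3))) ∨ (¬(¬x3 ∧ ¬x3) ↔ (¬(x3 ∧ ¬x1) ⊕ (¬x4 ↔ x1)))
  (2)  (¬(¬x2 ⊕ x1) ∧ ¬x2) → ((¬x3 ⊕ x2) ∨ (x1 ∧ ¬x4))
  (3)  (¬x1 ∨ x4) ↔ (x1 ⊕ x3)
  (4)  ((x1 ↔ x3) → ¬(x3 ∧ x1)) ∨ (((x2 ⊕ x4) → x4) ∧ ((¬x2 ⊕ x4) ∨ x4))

(2) disagrees with g on (0,0,1,0) (formula → 1, table → 0); rule it out.
(3) disagrees with g on (0,0,0,0) (formula → 0, table → 1); rule it out.
(4) disagrees with g on (0,0,1,0) (formula → 1, table → 0); rule it out.
Only (1) survives; checking it on all 16 rows confirms it matches g.

1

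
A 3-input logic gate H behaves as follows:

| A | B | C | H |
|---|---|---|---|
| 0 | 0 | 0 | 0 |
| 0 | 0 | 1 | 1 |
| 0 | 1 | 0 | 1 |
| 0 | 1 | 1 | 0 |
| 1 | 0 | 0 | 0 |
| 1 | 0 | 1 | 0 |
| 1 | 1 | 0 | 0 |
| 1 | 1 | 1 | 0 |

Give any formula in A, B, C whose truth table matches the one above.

H(A, B, C) = ((A' · B') · C) + ((A' · B) · C')

H=1 on 2 inputs: (0,0,1), (0,1,0). Reading each as a conjunction of literals (¬A·¬B·C, ¬A·B·¬C) and taking the OR gives the canonical DNF.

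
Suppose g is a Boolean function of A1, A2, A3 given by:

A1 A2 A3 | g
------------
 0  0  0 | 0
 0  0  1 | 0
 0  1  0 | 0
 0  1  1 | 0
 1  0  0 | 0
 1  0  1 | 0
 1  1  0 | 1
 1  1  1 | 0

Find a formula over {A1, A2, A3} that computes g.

g is 1 on exactly one input, (1,1,0), whose minterm is A1·A2·¬A3. So g is just that conjunction.

g(A1, A2, A3) = (A1 AND A2) AND NOT A3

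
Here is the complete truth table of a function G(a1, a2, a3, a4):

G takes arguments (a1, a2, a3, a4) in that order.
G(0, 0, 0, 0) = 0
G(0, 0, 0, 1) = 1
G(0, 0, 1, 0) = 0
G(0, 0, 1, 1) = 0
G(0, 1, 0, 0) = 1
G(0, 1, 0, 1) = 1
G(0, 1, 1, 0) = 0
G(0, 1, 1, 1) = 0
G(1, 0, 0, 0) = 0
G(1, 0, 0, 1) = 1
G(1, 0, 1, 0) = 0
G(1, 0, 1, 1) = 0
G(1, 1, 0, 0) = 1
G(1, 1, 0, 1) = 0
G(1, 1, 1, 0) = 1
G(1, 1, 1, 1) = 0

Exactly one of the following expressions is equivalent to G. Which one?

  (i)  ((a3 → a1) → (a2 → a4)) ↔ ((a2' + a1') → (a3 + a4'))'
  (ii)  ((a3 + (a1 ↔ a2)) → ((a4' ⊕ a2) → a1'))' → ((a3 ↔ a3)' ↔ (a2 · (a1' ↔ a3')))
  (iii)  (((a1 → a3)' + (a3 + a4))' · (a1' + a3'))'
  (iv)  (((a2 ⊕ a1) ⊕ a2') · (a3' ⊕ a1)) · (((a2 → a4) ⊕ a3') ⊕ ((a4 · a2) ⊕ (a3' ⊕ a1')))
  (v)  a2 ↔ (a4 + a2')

(ii) disagrees with G on (0,0,0,0) (formula → 1, table → 0); rule it out.
(iii) disagrees with G on (0,0,1,0) (formula → 1, table → 0); rule it out.
(iv) disagrees with G on (0,0,0,1) (formula → 0, table → 1); rule it out.
(v) disagrees with G on (0,0,0,1) (formula → 0, table → 1); rule it out.
That leaves (i). Evaluating it on every row reproduces the table of G exactly.

i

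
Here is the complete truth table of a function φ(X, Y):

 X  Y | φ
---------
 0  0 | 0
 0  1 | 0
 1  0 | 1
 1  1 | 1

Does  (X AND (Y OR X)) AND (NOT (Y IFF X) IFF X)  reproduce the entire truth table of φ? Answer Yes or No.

No

Test each input against both φ and the formula:
  X=0, Y=0: formula gives 0, φ = 0 ✓
  X=0, Y=1: formula gives 0, φ = 0 ✓
  X=1, Y=0: formula gives 1, φ = 1 ✓
  X=1, Y=1: formula gives 0, but φ = 1 ✗
Since they disagree at (1,1), the expression is not a correct formula for φ.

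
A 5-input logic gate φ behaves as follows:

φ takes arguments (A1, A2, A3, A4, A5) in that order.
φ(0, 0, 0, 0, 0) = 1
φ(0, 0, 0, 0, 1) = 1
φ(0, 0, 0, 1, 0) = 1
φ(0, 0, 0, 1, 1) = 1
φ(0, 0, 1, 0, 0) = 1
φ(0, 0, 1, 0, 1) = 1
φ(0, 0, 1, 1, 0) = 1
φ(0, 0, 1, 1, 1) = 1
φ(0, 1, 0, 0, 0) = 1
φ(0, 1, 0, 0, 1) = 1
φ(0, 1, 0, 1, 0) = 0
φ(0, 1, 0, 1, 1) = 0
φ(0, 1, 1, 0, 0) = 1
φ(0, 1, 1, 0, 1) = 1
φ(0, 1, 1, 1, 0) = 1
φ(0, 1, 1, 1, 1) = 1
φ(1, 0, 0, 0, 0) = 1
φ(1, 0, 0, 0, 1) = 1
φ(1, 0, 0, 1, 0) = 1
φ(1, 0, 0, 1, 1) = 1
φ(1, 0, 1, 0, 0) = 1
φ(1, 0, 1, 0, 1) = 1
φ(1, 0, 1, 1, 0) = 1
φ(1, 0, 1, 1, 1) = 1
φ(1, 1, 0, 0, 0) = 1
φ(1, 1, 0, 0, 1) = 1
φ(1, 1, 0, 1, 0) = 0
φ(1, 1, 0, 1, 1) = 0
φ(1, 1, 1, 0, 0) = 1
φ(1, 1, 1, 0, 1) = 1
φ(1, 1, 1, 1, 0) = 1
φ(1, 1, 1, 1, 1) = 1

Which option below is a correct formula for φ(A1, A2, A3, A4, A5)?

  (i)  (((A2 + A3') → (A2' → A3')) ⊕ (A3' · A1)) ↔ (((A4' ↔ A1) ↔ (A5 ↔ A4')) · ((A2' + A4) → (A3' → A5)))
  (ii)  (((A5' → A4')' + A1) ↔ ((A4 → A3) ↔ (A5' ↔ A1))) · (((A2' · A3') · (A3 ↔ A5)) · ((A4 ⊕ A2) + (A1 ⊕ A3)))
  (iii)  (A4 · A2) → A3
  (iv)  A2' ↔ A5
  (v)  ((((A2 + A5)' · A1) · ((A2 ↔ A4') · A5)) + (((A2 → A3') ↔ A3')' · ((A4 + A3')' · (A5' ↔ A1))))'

(i) fails at (0,0,0,0,0): the formula yields 0, φ is 1.
(ii) fails at (0,0,0,0,0): the formula yields 0, φ is 1.
(iv) fails at (0,0,0,0,0): the formula yields 0, φ is 1.
(v) fails at (0,0,1,0,1): the formula yields 0, φ is 1.
Only (iii) survives; checking it on all 32 rows confirms it matches φ.

iii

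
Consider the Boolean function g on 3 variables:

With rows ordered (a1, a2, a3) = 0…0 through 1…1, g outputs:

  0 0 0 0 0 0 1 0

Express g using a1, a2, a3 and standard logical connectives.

g(a1, a2, a3) = (a1 ∧ a2) ∧ ¬a3

Only row (1,1,0) gives 1. That row's minterm a1·a2·¬a3 is g directly.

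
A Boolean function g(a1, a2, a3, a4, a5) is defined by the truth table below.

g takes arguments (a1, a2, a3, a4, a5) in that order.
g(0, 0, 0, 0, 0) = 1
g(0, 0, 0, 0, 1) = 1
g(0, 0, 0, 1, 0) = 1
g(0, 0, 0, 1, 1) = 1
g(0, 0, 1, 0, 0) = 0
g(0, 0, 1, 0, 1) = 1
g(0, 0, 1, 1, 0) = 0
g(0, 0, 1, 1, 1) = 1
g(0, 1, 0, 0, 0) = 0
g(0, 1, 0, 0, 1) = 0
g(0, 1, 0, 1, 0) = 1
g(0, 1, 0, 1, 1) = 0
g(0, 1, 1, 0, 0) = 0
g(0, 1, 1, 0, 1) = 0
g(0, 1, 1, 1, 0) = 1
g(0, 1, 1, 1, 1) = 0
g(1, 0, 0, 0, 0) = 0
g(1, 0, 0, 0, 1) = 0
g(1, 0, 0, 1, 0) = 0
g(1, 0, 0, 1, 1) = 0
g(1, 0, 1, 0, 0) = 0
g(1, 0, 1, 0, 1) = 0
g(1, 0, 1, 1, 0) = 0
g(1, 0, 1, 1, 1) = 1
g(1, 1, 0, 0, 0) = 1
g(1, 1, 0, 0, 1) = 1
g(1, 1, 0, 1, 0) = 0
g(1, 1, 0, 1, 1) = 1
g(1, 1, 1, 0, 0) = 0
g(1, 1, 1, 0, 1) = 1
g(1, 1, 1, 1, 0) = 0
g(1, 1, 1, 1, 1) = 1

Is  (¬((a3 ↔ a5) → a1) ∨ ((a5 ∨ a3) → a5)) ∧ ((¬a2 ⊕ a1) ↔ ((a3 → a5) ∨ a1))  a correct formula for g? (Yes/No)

Test each input against both g and the formula:
  a1=0, a2=0, a3=0, a4=0, a5=0: formula gives 1, g = 1 ✓
  a1=0, a2=0, a3=0, a4=0, a5=1: formula gives 1, g = 1 ✓
  a1=0, a2=0, a3=0, a4=1, a5=0: formula gives 1, g = 1 ✓
  a1=0, a2=0, a3=0, a4=1, a5=1: formula gives 1, g = 1 ✓
  …
  a1=0, a2=1, a3=0, a4=1, a5=0: formula gives 0, but g = 1 ✗
Row (0,1,0,1,0) is a counterexample, so the formula is not equivalent to g.

No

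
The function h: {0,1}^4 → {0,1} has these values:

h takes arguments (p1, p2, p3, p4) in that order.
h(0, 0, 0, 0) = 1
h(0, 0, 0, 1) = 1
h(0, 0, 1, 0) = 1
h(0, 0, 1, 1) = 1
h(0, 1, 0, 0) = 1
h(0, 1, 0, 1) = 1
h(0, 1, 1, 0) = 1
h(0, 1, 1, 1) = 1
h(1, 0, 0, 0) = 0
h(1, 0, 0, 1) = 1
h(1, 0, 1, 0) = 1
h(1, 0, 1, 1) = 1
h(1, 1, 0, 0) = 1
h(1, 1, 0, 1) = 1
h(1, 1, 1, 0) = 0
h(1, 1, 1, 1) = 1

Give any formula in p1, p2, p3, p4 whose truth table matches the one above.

h is 0 on only 2 rows — (1,0,0,0), (1,1,1,0). Writing each as a minterm (p1·¬p2·¬p3·¬p4, p1·p2·p3·¬p4) and OR-ing them characterizes exactly where h=0, so h is the negation of that disjunction.

h(p1, p2, p3, p4) = ~((((p1 & ~p2) & ~p3) & ~p4) | (((p1 & p2) & p3) & ~p4))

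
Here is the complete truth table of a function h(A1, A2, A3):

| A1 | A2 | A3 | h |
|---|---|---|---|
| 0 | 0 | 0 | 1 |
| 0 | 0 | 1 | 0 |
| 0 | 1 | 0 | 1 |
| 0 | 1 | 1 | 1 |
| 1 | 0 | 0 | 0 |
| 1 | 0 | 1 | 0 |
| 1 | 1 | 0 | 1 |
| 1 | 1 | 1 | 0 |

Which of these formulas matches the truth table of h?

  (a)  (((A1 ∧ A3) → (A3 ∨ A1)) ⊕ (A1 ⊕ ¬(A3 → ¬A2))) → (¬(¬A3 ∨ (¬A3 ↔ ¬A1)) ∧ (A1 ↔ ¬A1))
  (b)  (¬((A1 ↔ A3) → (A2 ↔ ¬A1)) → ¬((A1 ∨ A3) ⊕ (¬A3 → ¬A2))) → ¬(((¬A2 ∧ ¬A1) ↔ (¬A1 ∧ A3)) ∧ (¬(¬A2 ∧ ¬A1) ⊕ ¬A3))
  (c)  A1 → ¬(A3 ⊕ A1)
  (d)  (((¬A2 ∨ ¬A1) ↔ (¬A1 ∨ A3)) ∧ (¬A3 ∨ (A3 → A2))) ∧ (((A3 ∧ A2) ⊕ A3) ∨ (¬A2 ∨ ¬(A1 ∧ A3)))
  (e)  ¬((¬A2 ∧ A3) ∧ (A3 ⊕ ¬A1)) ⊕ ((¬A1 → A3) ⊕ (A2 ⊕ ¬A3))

(a) fails at (0,0,0): the formula yields 0, h is 1.
(b) fails at (0,0,1): the formula yields 1, h is 0.
(c) fails at (0,0,1): the formula yields 1, h is 0.
(e) fails at (0,0,0): the formula yields 0, h is 1.
(d) is the remaining candidate, and it agrees with h on all 8 inputs.

d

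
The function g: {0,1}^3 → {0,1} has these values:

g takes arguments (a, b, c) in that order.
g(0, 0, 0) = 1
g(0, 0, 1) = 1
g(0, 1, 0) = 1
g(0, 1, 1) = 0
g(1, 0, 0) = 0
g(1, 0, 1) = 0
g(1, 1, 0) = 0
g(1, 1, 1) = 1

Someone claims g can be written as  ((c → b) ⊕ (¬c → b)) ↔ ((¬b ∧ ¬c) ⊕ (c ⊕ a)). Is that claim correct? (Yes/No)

Yes

Test each input against both g and the formula:
  a=0, b=0, c=0: formula gives 1, g = 1 ✓
  a=0, b=0, c=1: formula gives 1, g = 1 ✓
  a=0, b=1, c=0: formula gives 1, g = 1 ✓
  a=0, b=1, c=1: formula gives 0, g = 0 ✓
  a=1, b=0, c=0: formula gives 0, g = 0 ✓
  …and likewise for the remaining 3 rows.
No disagreement on any input; they are logically equivalent.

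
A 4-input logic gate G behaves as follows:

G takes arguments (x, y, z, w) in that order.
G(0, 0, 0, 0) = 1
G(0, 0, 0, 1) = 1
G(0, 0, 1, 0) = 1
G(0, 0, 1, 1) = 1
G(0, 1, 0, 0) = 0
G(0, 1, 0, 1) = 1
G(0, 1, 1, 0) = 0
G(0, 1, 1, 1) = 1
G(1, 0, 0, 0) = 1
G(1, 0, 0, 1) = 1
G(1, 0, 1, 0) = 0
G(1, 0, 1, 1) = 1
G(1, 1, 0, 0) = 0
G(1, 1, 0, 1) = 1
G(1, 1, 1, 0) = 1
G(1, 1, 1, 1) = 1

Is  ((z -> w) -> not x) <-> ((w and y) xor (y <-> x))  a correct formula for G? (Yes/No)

Check the formula against G row by row:
  x=0, y=0, z=0, w=0: formula gives 1, G = 1 ✓
  x=0, y=0, z=0, w=1: formula gives 1, G = 1 ✓
  x=0, y=0, z=1, w=0: formula gives 1, G = 1 ✓
  x=0, y=0, z=1, w=1: formula gives 1, G = 1 ✓
  …and likewise for the remaining 12 rows.
All 16 rows match — the expression computes G exactly.

Yes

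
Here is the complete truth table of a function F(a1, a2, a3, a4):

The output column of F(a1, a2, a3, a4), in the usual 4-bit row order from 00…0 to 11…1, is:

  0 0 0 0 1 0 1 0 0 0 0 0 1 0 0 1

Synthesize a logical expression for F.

The 1-rows are (0,1,0,0), (0,1,1,0), (1,1,0,0), (1,1,1,1). Each contributes one minterm — ¬a1·a2·¬a3·¬a4; ¬a1·a2·a3·¬a4; a1·a2·¬a3·¬a4; a1·a2·a3·a4 — and their disjunction is a sum-of-products form of F.

F(a1, a2, a3, a4) = (((((NOT a1 AND a2) AND NOT a3) AND NOT a4) OR (((NOT a1 AND a2) AND a3) AND NOT a4)) OR (((a1 AND a2) AND NOT a3) AND NOT a4)) OR (((a1 AND a2) AND a3) AND a4)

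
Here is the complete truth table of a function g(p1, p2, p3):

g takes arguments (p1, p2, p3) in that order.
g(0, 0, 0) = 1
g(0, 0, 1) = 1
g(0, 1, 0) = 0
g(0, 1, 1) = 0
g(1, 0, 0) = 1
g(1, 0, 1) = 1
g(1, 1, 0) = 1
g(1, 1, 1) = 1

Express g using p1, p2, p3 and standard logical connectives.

g(p1, p2, p3) = NOT (((NOT p1 AND p2) AND NOT p3) OR ((NOT p1 AND p2) AND p3))

There are just 2 zero rows: (0,1,0), (0,1,1). Their minterms are ¬p1·p2·¬p3, ¬p1·p2·p3; the OR of those covers precisely the 0-outputs, and negating it yields g.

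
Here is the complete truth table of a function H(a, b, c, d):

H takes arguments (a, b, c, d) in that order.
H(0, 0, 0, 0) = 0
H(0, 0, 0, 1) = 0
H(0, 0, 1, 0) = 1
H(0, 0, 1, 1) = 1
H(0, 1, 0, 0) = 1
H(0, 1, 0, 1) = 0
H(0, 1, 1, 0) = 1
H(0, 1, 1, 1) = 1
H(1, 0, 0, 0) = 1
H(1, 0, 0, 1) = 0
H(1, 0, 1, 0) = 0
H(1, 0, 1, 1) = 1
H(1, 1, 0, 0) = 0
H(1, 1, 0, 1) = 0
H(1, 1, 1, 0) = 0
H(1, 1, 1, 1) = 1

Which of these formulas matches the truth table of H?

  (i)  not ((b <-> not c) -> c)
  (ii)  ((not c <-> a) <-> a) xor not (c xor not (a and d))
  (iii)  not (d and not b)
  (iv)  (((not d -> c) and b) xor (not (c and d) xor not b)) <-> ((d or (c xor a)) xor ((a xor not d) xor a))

(i) disagrees with H on (0,0,1,0) (formula → 0, table → 1); rule it out.
(ii) disagrees with H on (0,0,0,0) (formula → 1, table → 0); rule it out.
(iii) disagrees with H on (0,0,0,0) (formula → 1, table → 0); rule it out.
(iv) is the remaining candidate, and it agrees with H on all 16 inputs.

iv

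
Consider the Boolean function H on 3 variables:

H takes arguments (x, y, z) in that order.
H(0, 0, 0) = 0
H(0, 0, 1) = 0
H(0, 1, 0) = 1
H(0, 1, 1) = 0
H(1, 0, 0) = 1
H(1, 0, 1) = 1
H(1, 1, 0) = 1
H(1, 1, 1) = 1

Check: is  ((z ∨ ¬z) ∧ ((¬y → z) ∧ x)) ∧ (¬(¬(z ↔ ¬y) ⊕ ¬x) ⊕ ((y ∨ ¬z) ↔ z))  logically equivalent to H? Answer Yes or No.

Evaluate ((z ∨ ¬z) ∧ ((¬y → z) ∧ x)) ∧ (¬(¬(z ↔ ¬y) ⊕ ¬x) ⊕ ((y ∨ ¬z) ↔ z)) on each row and compare to H:
  x=0, y=0, z=0: formula gives 0, H = 0 ✓
  x=0, y=0, z=1: formula gives 0, H = 0 ✓
  x=0, y=1, z=0: formula gives 0, but H = 1 ✗
Since they disagree at (0,1,0), the expression is not a correct formula for H.

No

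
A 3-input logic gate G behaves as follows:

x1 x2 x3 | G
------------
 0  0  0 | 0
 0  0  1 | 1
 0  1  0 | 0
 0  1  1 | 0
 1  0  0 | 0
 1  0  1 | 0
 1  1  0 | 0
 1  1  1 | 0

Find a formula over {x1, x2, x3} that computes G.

G(x1, x2, x3) = (x1' · x2') · x3

G is 1 on exactly one input, (0,0,1), whose minterm is ¬x1·¬x2·x3. So G is just that conjunction.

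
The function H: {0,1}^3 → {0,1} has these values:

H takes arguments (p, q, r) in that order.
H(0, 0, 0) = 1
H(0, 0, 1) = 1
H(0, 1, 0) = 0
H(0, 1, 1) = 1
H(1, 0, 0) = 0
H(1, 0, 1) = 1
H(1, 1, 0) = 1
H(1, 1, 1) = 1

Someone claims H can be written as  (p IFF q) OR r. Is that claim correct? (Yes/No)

Evaluate (p IFF q) OR r on each row and compare to H:
  p=0, q=0, r=0: formula gives 1, H = 1 ✓
  p=0, q=0, r=1: formula gives 1, H = 1 ✓
  p=0, q=1, r=0: formula gives 0, H = 0 ✓
  p=0, q=1, r=1: formula gives 1, H = 1 ✓
  p=1, q=0, r=0: formula gives 0, H = 0 ✓
  … (the remaining 3 rows also agree.)
No disagreement on any input; they are logically equivalent.

Yes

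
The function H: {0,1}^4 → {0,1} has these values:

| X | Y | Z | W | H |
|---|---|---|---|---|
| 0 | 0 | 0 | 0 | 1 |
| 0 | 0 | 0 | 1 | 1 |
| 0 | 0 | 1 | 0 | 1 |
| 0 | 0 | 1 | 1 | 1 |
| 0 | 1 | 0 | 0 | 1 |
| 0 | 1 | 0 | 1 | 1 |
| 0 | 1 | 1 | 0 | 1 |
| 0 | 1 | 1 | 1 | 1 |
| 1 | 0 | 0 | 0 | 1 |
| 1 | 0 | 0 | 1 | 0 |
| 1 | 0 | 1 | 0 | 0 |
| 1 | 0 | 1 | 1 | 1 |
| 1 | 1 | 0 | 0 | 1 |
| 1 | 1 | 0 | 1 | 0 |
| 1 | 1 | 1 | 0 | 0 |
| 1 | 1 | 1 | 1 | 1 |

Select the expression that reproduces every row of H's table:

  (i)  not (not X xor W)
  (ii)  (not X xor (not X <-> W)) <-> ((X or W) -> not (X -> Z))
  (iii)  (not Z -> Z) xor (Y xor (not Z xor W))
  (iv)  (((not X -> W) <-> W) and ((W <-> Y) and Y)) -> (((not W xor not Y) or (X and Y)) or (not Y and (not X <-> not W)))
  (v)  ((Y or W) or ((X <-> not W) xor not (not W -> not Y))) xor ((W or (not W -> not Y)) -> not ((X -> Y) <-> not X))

(i): at (0,0,0,0) it gives 0, but H = 1 — eliminated.
(iii): at (0,0,0,1) it gives 0, but H = 1 — eliminated.
(iv): at (0,1,0,1) it gives 0, but H = 1 — eliminated.
(v): at (0,0,0,0) it gives 0, but H = 1 — eliminated.
Only (ii) survives; checking it on all 16 rows confirms it matches H.

ii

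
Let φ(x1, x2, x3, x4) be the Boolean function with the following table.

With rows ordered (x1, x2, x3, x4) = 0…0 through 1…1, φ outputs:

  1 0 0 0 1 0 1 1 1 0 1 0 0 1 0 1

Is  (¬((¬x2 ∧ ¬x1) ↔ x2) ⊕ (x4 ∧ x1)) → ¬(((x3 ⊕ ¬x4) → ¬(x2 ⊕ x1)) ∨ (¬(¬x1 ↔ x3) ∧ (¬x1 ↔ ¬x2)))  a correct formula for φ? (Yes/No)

No

Evaluate (¬((¬x2 ∧ ¬x1) ↔ x2) ⊕ (x4 ∧ x1)) → ¬(((x3 ⊕ ¬x4) → ¬(x2 ⊕ x1)) ∨ (¬(¬x1 ↔ x3) ∧ (¬x1 ↔ ¬x2))) on each row and compare to φ:
  x1=0, x2=0, x3=0, x4=0: formula gives 0, but φ = 1 ✗
A single disagreement suffices: at (0,0,0,0) they differ, so the formula does not compute φ.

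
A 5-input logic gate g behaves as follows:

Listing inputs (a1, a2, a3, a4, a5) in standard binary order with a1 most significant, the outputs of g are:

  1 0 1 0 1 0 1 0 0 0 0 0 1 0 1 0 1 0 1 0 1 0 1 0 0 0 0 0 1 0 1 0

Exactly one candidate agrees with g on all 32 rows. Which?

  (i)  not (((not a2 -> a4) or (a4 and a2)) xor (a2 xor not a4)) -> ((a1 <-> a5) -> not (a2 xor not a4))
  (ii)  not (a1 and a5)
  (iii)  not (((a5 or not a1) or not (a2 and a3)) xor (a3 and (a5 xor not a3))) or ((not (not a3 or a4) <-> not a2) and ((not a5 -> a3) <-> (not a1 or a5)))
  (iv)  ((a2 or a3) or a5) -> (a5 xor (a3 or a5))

iv

(i) disagrees with g on (0,0,0,0,1) (formula → 1, table → 0); rule it out.
(ii) disagrees with g on (0,0,0,0,1) (formula → 1, table → 0); rule it out.
(iii) disagrees with g on (0,0,0,0,0) (formula → 0, table → 1); rule it out.
That leaves (iv). Evaluating it on every row reproduces the table of g exactly.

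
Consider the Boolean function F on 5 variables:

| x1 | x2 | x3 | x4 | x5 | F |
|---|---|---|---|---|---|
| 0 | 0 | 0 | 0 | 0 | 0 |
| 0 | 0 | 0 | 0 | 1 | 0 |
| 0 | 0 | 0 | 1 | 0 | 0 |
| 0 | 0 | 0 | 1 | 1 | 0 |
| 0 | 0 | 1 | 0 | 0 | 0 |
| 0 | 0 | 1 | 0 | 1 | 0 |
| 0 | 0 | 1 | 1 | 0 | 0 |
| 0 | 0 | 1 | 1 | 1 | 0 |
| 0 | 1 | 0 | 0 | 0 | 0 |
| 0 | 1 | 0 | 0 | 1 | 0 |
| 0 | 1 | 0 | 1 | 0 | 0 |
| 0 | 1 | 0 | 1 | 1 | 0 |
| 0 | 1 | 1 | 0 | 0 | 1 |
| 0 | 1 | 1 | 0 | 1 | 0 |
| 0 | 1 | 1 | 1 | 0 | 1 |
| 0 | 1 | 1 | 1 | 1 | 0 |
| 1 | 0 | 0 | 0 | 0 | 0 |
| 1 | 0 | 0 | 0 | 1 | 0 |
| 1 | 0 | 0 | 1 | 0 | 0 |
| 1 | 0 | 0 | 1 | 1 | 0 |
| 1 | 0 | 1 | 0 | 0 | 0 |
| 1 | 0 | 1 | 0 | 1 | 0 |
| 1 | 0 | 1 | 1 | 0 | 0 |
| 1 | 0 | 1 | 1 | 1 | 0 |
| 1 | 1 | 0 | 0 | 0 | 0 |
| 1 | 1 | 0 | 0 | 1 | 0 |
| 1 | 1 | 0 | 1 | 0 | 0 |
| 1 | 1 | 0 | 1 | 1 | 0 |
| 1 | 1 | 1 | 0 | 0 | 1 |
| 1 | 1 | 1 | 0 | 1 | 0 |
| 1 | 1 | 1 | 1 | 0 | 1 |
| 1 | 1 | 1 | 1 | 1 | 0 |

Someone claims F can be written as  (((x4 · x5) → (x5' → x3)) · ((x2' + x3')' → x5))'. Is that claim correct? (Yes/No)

Yes

Evaluate (((x4 · x5) → (x5' → x3)) · ((x2' + x3')' → x5))' on each row and compare to F:
  x1=0, x2=0, x3=0, x4=0, x5=0: formula gives 0, F = 0 ✓
  x1=0, x2=0, x3=0, x4=0, x5=1: formula gives 0, F = 0 ✓
  x1=0, x2=0, x3=0, x4=1, x5=0: formula gives 0, F = 0 ✓
  x1=0, x2=0, x3=0, x4=1, x5=1: formula gives 0, F = 0 ✓
  …and likewise for the remaining 28 rows.
All 32 rows match — the expression computes F exactly.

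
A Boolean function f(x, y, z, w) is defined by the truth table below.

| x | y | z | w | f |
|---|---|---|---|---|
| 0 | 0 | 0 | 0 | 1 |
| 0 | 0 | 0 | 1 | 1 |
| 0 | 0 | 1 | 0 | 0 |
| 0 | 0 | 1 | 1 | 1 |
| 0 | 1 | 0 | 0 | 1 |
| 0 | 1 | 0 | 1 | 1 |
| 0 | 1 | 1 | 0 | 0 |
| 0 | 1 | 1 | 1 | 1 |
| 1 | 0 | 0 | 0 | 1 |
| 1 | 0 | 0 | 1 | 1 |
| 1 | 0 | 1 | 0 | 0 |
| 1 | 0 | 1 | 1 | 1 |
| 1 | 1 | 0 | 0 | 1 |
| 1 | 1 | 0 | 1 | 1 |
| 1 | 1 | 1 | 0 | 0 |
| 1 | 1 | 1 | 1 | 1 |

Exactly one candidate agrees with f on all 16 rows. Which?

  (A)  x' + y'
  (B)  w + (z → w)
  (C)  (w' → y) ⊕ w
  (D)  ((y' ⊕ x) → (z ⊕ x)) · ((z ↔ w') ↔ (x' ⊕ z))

B

(A) disagrees with f on (0,0,1,0) (formula → 1, table → 0); rule it out.
(C) disagrees with f on (0,0,0,0) (formula → 0, table → 1); rule it out.
(D) disagrees with f on (0,0,0,0) (formula → 0, table → 1); rule it out.
(B) is the remaining candidate, and it agrees with f on all 16 inputs.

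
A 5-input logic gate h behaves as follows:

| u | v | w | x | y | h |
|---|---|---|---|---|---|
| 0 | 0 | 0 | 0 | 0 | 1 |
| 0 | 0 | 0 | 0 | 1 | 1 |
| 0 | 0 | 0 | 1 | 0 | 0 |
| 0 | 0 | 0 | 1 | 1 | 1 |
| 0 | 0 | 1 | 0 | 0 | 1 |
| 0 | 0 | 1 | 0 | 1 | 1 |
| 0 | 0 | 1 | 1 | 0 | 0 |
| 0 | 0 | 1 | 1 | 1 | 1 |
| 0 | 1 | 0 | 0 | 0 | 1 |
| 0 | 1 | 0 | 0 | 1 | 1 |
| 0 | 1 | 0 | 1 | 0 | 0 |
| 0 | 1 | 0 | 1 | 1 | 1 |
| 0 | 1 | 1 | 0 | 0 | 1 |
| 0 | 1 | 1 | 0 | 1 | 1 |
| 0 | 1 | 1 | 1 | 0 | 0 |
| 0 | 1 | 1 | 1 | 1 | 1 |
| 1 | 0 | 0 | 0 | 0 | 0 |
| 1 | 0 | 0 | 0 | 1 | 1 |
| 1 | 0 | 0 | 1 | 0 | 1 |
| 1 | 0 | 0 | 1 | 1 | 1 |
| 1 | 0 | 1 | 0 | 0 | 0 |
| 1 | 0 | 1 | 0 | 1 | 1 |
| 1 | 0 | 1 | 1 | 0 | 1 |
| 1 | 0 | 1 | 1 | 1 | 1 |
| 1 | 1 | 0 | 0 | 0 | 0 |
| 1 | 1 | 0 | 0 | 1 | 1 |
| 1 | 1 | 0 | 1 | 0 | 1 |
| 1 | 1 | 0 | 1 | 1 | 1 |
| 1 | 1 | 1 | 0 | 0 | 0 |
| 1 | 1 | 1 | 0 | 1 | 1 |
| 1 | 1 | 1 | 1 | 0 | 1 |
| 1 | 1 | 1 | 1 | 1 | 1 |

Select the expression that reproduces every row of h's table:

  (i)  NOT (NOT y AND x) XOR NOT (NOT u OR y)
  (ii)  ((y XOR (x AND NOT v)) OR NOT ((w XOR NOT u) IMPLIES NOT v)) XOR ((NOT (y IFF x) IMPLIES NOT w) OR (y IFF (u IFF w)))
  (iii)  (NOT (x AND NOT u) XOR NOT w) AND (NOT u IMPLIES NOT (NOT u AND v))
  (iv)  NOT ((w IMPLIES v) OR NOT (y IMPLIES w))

i

(ii): at (0,0,0,0,1) it gives 0, but h = 1 — eliminated.
(iii): at (0,0,0,0,0) it gives 0, but h = 1 — eliminated.
(iv): at (0,0,0,0,0) it gives 0, but h = 1 — eliminated.
That leaves (i). Evaluating it on every row reproduces the table of h exactly.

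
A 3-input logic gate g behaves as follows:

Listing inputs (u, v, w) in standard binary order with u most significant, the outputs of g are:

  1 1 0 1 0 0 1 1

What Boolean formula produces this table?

The 0-rows are (0,1,0), (1,0,0), (1,0,1). Take each as a conjunction (¬u·v·¬w, u·¬v·¬w, u·¬v·w), form their disjunction, and complement — that gives a formula that is 1 everywhere g is.

g(u, v, w) = NOT ((((NOT u AND v) AND NOT w) OR ((u AND NOT v) AND NOT w)) OR ((u AND NOT v) AND w))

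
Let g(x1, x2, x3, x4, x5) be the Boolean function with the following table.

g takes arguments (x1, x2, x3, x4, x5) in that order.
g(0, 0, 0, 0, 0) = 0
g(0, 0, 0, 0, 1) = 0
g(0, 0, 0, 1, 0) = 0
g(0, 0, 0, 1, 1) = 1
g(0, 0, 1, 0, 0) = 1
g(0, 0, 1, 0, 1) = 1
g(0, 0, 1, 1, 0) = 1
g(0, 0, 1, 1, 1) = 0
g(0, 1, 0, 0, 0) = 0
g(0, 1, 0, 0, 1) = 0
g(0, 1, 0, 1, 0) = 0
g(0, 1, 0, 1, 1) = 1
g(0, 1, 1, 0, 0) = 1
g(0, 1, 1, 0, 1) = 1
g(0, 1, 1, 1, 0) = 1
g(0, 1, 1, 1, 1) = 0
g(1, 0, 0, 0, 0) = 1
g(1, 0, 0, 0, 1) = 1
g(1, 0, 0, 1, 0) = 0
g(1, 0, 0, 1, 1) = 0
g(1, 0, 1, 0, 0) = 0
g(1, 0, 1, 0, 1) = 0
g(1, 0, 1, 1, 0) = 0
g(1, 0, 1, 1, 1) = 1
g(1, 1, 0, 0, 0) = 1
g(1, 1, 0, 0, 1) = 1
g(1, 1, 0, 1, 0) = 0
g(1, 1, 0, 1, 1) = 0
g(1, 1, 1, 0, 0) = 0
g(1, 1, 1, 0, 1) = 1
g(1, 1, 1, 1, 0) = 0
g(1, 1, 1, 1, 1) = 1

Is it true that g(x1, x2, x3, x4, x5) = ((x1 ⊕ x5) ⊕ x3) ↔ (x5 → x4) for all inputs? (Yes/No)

No

Check the formula against g row by row:
  x1=0, x2=0, x3=0, x4=0, x5=0: formula gives 0, g = 0 ✓
  x1=0, x2=0, x3=0, x4=0, x5=1: formula gives 0, g = 0 ✓
  x1=0, x2=0, x3=0, x4=1, x5=0: formula gives 0, g = 0 ✓
  x1=0, x2=0, x3=0, x4=1, x5=1: formula gives 1, g = 1 ✓
  …
  x1=1, x2=0, x3=0, x4=1, x5=0: formula gives 1, but g = 0 ✗
Row (1,0,0,1,0) is a counterexample, so the formula is not equivalent to g.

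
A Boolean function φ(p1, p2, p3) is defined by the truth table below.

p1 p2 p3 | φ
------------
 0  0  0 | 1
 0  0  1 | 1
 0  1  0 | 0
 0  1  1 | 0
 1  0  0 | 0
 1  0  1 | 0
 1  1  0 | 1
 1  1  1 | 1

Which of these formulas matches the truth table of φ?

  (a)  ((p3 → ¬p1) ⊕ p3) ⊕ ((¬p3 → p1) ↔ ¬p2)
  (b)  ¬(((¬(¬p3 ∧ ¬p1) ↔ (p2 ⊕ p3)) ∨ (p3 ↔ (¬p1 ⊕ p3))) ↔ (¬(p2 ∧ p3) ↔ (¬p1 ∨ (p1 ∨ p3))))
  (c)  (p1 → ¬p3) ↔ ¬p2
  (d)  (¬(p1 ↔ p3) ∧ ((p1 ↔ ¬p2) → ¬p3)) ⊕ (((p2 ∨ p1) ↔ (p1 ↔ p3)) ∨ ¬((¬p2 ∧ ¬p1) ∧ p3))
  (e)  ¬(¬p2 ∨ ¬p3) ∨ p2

a

(b): at (0,0,0) it gives 0, but φ = 1 — eliminated.
(c): at (1,0,0) it gives 1, but φ = 0 — eliminated.
(d): at (0,0,1) it gives 0, but φ = 1 — eliminated.
(e): at (0,0,0) it gives 0, but φ = 1 — eliminated.
That leaves (a). Evaluating it on every row reproduces the table of φ exactly.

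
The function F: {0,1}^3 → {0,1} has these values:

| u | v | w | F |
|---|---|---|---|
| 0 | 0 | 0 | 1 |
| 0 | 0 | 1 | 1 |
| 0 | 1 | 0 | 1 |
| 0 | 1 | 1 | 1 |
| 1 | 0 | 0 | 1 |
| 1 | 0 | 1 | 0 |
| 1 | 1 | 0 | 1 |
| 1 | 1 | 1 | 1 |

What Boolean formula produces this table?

F(u, v, w) = not ((u and not v) and w)

Only row (1,0,1) gives 0. So F is 1 everywhere except there — the complement of the minterm u·¬v·w.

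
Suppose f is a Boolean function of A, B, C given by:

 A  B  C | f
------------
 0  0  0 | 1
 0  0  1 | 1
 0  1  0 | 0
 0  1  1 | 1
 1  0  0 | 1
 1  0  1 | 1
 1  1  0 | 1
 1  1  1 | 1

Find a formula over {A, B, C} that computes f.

f(A, B, C) = NOT ((NOT A AND B) AND NOT C)

Only row (0,1,0) gives 0. So f is 1 everywhere except there — the complement of the minterm ¬A·B·¬C.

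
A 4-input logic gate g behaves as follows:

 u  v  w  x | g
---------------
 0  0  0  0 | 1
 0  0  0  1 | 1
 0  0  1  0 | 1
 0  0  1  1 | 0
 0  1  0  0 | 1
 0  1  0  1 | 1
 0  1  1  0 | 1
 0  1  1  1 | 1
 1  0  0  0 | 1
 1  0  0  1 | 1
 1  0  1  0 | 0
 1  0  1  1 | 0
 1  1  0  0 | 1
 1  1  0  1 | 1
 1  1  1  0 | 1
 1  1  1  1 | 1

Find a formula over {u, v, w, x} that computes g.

g(u, v, w, x) = not (((((not u and not v) and w) and x) or (((u and not v) and w) and not x)) or (((u and not v) and w) and x))

There are just 3 zero rows: (0,0,1,1), (1,0,1,0), (1,0,1,1). Their minterms are ¬u·¬v·w·x, u·¬v·w·¬x, u·¬v·w·x; the OR of those covers precisely the 0-outputs, and negating it yields g.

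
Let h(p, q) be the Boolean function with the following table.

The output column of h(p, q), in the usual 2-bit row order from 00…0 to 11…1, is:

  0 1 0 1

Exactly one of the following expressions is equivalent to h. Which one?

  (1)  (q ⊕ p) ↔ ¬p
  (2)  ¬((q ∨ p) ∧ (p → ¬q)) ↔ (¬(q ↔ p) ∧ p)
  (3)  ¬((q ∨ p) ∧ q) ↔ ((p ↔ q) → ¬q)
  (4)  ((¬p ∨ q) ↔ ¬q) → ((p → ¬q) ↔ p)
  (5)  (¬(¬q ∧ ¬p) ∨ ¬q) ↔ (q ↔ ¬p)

(2) disagrees with h on (1,1) (formula → 0, table → 1); rule it out.
(3) disagrees with h on (0,0) (formula → 1, table → 0); rule it out.
(4) disagrees with h on (1,0) (formula → 1, table → 0); rule it out.
(5) disagrees with h on (1,0) (formula → 1, table → 0); rule it out.
(1) is the remaining candidate, and it agrees with h on all 4 inputs.

1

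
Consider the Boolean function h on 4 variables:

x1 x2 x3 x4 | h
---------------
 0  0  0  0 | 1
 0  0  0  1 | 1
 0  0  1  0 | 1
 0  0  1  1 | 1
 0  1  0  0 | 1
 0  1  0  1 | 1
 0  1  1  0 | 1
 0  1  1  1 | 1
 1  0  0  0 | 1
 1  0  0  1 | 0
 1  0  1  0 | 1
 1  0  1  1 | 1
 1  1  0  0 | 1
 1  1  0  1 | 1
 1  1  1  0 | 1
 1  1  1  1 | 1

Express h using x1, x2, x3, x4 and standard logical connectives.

h is 0 on exactly one input, (1,0,0,1), whose minterm is x1·¬x2·¬x3·x4. So h is the negation of that single conjunction.

h(x1, x2, x3, x4) = ~(((x1 & ~x2) & ~x3) & x4)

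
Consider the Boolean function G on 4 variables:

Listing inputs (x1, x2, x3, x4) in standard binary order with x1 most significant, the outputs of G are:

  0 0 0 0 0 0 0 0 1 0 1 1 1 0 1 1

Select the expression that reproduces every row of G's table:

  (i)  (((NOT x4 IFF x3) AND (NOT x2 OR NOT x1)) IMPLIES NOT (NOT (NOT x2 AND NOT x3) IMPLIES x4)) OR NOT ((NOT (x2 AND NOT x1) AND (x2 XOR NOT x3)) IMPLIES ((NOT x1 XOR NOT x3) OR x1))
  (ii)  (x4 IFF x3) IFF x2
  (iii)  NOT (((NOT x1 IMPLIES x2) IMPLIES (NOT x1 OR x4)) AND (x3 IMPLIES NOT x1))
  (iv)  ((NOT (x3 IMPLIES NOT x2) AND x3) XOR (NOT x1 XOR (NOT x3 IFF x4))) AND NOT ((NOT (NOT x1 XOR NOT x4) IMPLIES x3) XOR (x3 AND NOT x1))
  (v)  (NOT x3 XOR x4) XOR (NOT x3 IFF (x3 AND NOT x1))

(i): at (0,0,0,0) it gives 1, but G = 0 — eliminated.
(ii): at (0,0,0,1) it gives 1, but G = 0 — eliminated.
(iv): at (0,0,0,0) it gives 1, but G = 0 — eliminated.
(v): at (0,0,0,0) it gives 1, but G = 0 — eliminated.
Only (iii) survives; checking it on all 16 rows confirms it matches G.

iii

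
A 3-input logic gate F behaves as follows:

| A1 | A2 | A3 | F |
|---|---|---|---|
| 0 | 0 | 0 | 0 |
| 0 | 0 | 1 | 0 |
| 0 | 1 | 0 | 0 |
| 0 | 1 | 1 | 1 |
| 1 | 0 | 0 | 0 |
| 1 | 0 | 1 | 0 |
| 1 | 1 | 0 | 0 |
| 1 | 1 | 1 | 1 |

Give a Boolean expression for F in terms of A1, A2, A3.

The 1-rows are (0,1,1), (1,1,1). Each contributes one minterm — ¬A1·A2·A3; A1·A2·A3 — and their disjunction is a sum-of-products form of F.

F(A1, A2, A3) = ((not A1 and A2) and A3) or ((A1 and A2) and A3)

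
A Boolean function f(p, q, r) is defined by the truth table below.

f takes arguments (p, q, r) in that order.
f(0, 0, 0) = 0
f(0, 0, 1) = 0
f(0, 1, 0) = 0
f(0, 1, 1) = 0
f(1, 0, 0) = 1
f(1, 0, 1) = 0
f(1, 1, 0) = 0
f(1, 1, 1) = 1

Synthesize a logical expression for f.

f(p, q, r) = ((p AND NOT q) AND NOT r) OR ((p AND q) AND r)

Collect the rows where f=1 — (1,0,0), (1,1,1) — and write one minterm per row: p·¬q·¬r, p·q·r. Their union (logical OR) reproduces the table exactly.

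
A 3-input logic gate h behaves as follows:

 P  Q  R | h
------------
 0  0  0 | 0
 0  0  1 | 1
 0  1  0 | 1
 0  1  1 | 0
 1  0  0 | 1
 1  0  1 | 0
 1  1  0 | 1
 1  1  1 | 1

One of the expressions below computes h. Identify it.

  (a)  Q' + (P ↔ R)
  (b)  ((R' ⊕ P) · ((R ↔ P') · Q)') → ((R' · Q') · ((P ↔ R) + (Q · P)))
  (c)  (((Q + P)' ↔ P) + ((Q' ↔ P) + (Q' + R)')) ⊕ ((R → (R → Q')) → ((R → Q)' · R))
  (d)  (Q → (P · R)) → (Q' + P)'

(a): at (0,0,0) it gives 1, but h = 0 — eliminated.
(b): at (0,0,0) it gives 1, but h = 0 — eliminated.
(d): at (0,0,1) it gives 0, but h = 1 — eliminated.
Only (c) survives; checking it on all 8 rows confirms it matches h.

c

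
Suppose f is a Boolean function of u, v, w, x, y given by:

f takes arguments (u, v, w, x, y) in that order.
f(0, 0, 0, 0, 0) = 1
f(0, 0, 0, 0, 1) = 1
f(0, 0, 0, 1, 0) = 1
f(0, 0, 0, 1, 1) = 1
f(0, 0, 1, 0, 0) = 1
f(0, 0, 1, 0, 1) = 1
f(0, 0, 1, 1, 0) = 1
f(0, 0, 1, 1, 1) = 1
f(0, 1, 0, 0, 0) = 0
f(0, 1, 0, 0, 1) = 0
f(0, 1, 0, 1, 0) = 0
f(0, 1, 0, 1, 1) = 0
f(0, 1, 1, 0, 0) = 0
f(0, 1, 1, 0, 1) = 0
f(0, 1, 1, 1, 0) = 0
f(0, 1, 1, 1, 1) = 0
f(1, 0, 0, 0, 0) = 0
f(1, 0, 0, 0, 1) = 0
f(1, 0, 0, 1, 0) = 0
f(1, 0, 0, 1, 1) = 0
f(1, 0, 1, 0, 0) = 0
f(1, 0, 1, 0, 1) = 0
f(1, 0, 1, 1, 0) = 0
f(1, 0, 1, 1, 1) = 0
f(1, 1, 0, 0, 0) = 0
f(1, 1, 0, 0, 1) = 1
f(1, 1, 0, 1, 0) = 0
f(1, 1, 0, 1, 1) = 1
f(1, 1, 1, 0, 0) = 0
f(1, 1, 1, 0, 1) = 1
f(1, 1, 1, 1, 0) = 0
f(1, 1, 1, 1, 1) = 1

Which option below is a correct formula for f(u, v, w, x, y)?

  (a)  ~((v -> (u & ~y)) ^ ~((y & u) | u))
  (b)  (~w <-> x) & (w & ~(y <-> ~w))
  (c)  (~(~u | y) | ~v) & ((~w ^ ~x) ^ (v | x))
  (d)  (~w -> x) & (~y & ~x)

(b): at (0,0,0,0,0) it gives 0, but f = 1 — eliminated.
(c): at (0,0,0,0,0) it gives 0, but f = 1 — eliminated.
(d): at (0,0,0,0,0) it gives 0, but f = 1 — eliminated.
That leaves (a). Evaluating it on every row reproduces the table of f exactly.

a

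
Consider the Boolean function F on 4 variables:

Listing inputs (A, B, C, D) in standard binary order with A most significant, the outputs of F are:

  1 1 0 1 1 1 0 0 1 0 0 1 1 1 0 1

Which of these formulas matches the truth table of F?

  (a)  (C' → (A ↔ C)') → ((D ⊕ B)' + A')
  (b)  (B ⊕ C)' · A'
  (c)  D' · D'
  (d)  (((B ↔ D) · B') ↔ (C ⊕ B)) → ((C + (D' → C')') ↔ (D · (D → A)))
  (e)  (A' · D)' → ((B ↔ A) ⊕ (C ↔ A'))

(a) fails at (0,0,1,0): the formula yields 1, F is 0.
(b) fails at (0,0,1,1): the formula yields 0, F is 1.
(c) fails at (0,0,0,1): the formula yields 0, F is 1.
(e) fails at (0,1,0,0): the formula yields 0, F is 1.
(d) is the remaining candidate, and it agrees with F on all 16 inputs.

d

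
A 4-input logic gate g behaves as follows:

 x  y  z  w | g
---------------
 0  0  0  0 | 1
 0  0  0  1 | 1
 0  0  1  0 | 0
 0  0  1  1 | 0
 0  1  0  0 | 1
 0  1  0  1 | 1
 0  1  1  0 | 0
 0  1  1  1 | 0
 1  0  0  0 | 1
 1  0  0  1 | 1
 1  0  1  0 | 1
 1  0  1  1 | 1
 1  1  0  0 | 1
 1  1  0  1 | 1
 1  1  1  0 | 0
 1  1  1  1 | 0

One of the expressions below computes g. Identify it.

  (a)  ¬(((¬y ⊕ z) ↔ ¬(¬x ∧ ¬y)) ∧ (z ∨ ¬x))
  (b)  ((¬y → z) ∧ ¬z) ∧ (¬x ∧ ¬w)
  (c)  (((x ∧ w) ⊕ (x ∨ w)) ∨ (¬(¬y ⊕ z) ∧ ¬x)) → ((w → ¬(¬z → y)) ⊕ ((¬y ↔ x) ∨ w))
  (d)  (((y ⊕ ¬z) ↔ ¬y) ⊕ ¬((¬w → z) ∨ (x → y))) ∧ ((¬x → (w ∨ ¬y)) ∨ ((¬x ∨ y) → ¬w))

a

(b) disagrees with g on (0,0,0,0) (formula → 0, table → 1); rule it out.
(c) disagrees with g on (0,0,0,1) (formula → 0, table → 1); rule it out.
(d) disagrees with g on (1,0,0,0) (formula → 0, table → 1); rule it out.
Only (a) survives; checking it on all 16 rows confirms it matches g.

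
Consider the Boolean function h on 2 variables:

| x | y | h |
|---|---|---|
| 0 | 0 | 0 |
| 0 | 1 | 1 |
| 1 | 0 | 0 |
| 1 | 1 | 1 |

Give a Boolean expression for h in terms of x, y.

The output simply equals y.

h(x, y) = y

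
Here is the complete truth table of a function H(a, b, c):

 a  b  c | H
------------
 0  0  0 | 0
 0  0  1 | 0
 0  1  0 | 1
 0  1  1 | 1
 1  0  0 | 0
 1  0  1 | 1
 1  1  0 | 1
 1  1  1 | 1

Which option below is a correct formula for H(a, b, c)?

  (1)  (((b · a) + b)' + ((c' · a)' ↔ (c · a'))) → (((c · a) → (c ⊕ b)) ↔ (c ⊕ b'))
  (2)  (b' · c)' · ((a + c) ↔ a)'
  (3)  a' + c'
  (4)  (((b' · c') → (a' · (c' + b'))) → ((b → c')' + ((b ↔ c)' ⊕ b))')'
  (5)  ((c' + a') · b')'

(1) disagrees with H on (0,0,0) (formula → 1, table → 0); rule it out.
(2) disagrees with H on (0,1,0) (formula → 0, table → 1); rule it out.
(3) disagrees with H on (0,0,0) (formula → 1, table → 0); rule it out.
(4) disagrees with H on (0,0,1) (formula → 1, table → 0); rule it out.
(5) is the remaining candidate, and it agrees with H on all 8 inputs.

5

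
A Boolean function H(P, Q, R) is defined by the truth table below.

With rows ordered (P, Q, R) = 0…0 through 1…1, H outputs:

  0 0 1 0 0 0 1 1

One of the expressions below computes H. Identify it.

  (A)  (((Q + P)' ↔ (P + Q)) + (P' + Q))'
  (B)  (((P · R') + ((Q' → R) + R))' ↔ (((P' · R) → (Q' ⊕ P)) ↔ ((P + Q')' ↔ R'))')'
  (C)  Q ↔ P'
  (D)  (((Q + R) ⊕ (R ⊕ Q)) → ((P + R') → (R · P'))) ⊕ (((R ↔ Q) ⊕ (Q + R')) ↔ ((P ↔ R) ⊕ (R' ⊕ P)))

(A): at (0,1,0) it gives 0, but H = 1 — eliminated.
(B): at (0,1,0) it gives 0, but H = 1 — eliminated.
(C): at (0,1,1) it gives 1, but H = 0 — eliminated.
(D) is the remaining candidate, and it agrees with H on all 8 inputs.

D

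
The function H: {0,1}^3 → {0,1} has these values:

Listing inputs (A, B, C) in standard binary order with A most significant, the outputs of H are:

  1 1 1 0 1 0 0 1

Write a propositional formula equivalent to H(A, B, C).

H(A, B, C) = ¬((((¬A ∧ B) ∧ C) ∨ ((A ∧ ¬B) ∧ C)) ∨ ((A ∧ B) ∧ ¬C))

H is 0 on only 3 rows — (0,1,1), (1,0,1), (1,1,0). Writing each as a minterm (¬A·B·C, A·¬B·C, A·B·¬C) and OR-ing them characterizes exactly where H=0, so H is the negation of that disjunction.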